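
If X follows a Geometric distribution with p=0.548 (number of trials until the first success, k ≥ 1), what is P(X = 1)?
0.548000

We have X ~ Geometric(p=0.548) (number of trials until the first success, k ≥ 1).

For a Geometric distribution, the PMF gives us the probability of each outcome.

Using the PMF formula:
P(X = 1) = 0.548000

Rounded to 4 decimal places: 0.5480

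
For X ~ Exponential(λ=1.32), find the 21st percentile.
0.1786

We have X ~ Exponential(λ=1.32).

We want to find x such that P(X ≤ x) = 0.21.

This is the 21st percentile, which means 21% of values fall below this point.

Using the inverse CDF (quantile function):
x = F⁻¹(0.21) = 0.1786

Verification: P(X ≤ 0.1786) = 0.21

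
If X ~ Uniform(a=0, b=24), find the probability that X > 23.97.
0.001250

We have X ~ Uniform(a=0, b=24).

P(X > 23.97) = 1 - P(X ≤ 23.97)
                = 1 - F(23.97)
                = 1 - 0.998750
                = 0.001250

So there's approximately a 0.1% chance that X exceeds 23.97.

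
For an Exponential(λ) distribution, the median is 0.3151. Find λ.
λ = 2.1998

For X ~ Exponential(λ), the CDF is F(x) = 1 - e^(-λx).
The median m satisfies F(m) = 0.5:
1 - e^(-λm) = 0.5
e^(-λm) = 0.5
λm = ln(2)
m = ln(2) / λ

Given m = 0.3151:
λ = ln(2) / 0.3151 = 0.693147 / 0.3151 = 2.1998

Verification: ln(2) / 2.1998 = 0.3151 ✓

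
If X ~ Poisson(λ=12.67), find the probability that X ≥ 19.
0.057552

We have X ~ Poisson(λ=12.67).

For discrete distributions, P(X ≥ 19) = 1 - P(X ≤ 18).

P(X ≤ 18) = 0.942448
P(X ≥ 19) = 1 - 0.942448 = 0.057552

So there's approximately a 5.8% chance that X is at least 19.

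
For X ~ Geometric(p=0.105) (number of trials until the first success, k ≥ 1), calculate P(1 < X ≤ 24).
0.825216

We have X ~ Geometric(p=0.105) (number of trials until the first success, k ≥ 1).

To find P(1 < X ≤ 24), we use:
P(1 < X ≤ 24) = P(X ≤ 24) - P(X ≤ 1)
                 = F(24) - F(1)
                 = 0.930216 - 0.105000
                 = 0.825216

So there's approximately a 82.5% chance that X falls in this range.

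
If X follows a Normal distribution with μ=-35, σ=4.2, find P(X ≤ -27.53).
0.962345

We have X ~ Normal(μ=-35, σ=4.2).

The CDF gives us P(X ≤ k).

Using the CDF:
P(X ≤ -27.53) = 0.962345

This means there's approximately a 96.2% chance that X is at most -27.53.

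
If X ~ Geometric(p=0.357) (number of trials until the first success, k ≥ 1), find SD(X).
2.2461

We have X ~ Geometric(p=0.357) (number of trials until the first success, k ≥ 1).

For a Geometric distribution with p=0.357 (number of trials until the first success, k ≥ 1):
σ = √Var(X) = 2.2461

The standard deviation is the square root of the variance.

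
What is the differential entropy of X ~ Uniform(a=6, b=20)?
2.6391 nats

We have X ~ Uniform(a=6, b=20).

The differential entropy measures the uncertainty or information content of the distribution.

For a Uniform distribution with a=6, b=20:
h(X) = 2.6391 nats

(In bits, this would be 3.8074 bits.)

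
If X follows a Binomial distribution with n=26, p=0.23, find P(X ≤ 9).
0.943963

We have X ~ Binomial(n=26, p=0.23).

The CDF gives us P(X ≤ k).

Using the CDF:
P(X ≤ 9) = 0.943963

This means there's approximately a 94.4% chance that X is at most 9.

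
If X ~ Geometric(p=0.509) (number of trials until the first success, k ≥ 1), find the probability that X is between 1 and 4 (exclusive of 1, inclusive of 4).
0.432880

We have X ~ Geometric(p=0.509) (number of trials until the first success, k ≥ 1).

To find P(1 < X ≤ 4), we use:
P(1 < X ≤ 4) = P(X ≤ 4) - P(X ≤ 1)
                 = F(4) - F(1)
                 = 0.941880 - 0.509000
                 = 0.432880

So there's approximately a 43.3% chance that X falls in this range.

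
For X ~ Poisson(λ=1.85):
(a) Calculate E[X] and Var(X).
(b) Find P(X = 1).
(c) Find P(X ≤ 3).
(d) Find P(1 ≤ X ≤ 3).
(a) E[X] = 1.8500, Var(X) = 1.8500
(b) P(X = 1) = 0.290889
(c) P(X ≤ 3) = 0.883126
(d) P(1 ≤ X ≤ 3) = 0.725889

We have X ~ Poisson(λ=1.85).

(a) Moments:
E[X] = 1.8500
Var(X) = 1.8500
σ = √Var(X) = 1.3601

(b) Point probability using PMF:
P(X = 1) = 0.290889

(c) Cumulative probability using CDF:
P(X ≤ 3) = F(3) = 0.883126

(d) Range probability:
P(1 ≤ X ≤ 3) = P(X ≤ 3) - P(X ≤ 0)
                   = F(3) - F(0)
                   = 0.883126 - 0.157237
                   = 0.725889

This means approximately 72.6% of outcomes fall in the interval [1, 3].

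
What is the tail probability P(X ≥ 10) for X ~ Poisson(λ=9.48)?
0.475573

We have X ~ Poisson(λ=9.48).

For discrete distributions, P(X ≥ 10) = 1 - P(X ≤ 9).

P(X ≤ 9) = 0.524427
P(X ≥ 10) = 1 - 0.524427 = 0.475573

So there's approximately a 47.6% chance that X is at least 10.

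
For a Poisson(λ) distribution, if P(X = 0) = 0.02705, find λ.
λ = 3.6101

For a Poisson(λ) distribution, the PMF at 0 is:
P(X = 0) = λ^0 e^(-λ) / 0! = e^(-λ)

Given P(X = 0) = 0.02705:
e^(-λ) = 0.02705
-λ = ln(0.02705)
λ = -ln(0.02705) = 3.6101

Verification: e^(-3.6101) = 0.02705 ✓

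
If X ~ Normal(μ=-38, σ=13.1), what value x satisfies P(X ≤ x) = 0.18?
-49.9913

We have X ~ Normal(μ=-38, σ=13.1).

We want to find x such that P(X ≤ x) = 0.18.

This is the 18th percentile, which means 18% of values fall below this point.

Using the inverse CDF (quantile function):
x = F⁻¹(0.18) = -49.9913

Verification: P(X ≤ -49.9913) = 0.18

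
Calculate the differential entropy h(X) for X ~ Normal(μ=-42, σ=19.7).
4.3996 nats

We have X ~ Normal(μ=-42, σ=19.7).

The differential entropy measures the uncertainty or information content of the distribution.

For a Normal distribution with μ=-42, σ=19.7:
h(X) = 4.3996 nats

(In bits, this would be 6.3472 bits.)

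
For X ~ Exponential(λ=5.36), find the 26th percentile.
0.0562

We have X ~ Exponential(λ=5.36).

We want to find x such that P(X ≤ x) = 0.26.

This is the 26th percentile, which means 26% of values fall below this point.

Using the inverse CDF (quantile function):
x = F⁻¹(0.26) = 0.0562

Verification: P(X ≤ 0.0562) = 0.26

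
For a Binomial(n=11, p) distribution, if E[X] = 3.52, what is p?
p = 0.32

For a Binomial(n, p) distribution:
E[X] = n × p

Given n = 11 and E[X] = 3.52:
3.52 = 11 × p
p = 3.52 / 11 = 0.32

Verification: Binomial(11, 0.32) has E[X] = 3.52 ✓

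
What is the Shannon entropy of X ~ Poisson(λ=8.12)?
2.4551 nats

We have X ~ Poisson(λ=8.12).

The Shannon entropy measures the uncertainty or information content of the distribution.

For a Poisson distribution with λ=8.12:
H(X) = 2.4551 nats

(In bits, this would be 3.5419 bits.)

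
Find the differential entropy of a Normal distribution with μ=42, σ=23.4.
4.5717 nats

We have X ~ Normal(μ=42, σ=23.4).

The differential entropy measures the uncertainty or information content of the distribution.

For a Normal distribution with μ=42, σ=23.4:
h(X) = 4.5717 nats

(In bits, this would be 6.5955 bits.)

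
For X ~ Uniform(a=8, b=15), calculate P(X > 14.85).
0.021429

We have X ~ Uniform(a=8, b=15).

P(X > 14.85) = 1 - P(X ≤ 14.85)
                = 1 - F(14.85)
                = 1 - 0.978571
                = 0.021429

So there's approximately a 2.1% chance that X exceeds 14.85.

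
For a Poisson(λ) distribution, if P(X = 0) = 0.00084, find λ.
λ = 7.0821

For a Poisson(λ) distribution, the PMF at 0 is:
P(X = 0) = λ^0 e^(-λ) / 0! = e^(-λ)

Given P(X = 0) = 0.00084:
e^(-λ) = 0.00084
-λ = ln(0.00084)
λ = -ln(0.00084) = 7.0821

Verification: e^(-7.0821) = 0.00084 ✓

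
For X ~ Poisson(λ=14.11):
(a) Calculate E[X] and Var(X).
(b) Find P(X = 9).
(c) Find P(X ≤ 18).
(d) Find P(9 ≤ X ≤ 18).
(a) E[X] = 14.1100, Var(X) = 14.1100
(b) P(X = 9) = 0.045508
(c) P(X ≤ 18) = 0.876449
(d) P(9 ≤ X ≤ 18) = 0.817663

We have X ~ Poisson(λ=14.11).

(a) Moments:
E[X] = 14.1100
Var(X) = 14.1100
σ = √Var(X) = 3.7563

(b) Point probability using PMF:
P(X = 9) = 0.045508

(c) Cumulative probability using CDF:
P(X ≤ 18) = F(18) = 0.876449

(d) Range probability:
P(9 ≤ X ≤ 18) = P(X ≤ 18) - P(X ≤ 8)
                   = F(18) - F(8)
                   = 0.876449 - 0.058785
                   = 0.817663

This means approximately 81.8% of outcomes fall in the interval [9, 18].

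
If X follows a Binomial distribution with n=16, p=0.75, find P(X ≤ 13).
0.802889

We have X ~ Binomial(n=16, p=0.75).

The CDF gives us P(X ≤ k).

Using the CDF:
P(X ≤ 13) = 0.802889

This means there's approximately a 80.3% chance that X is at most 13.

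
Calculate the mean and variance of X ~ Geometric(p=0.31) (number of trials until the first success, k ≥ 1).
E[X] = 3.2258, Var(X) = 7.1800

We have X ~ Geometric(p=0.31) (number of trials until the first success, k ≥ 1).

For a Geometric distribution with p=0.31 (number of trials until the first success, k ≥ 1):

Expected value:
E[X] = 3.2258

Variance:
Var(X) = 7.1800

Standard deviation:
σ = √Var(X) = 2.6796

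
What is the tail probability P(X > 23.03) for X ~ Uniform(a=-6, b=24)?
0.032333

We have X ~ Uniform(a=-6, b=24).

P(X > 23.03) = 1 - P(X ≤ 23.03)
                = 1 - F(23.03)
                = 1 - 0.967667
                = 0.032333

So there's approximately a 3.2% chance that X exceeds 23.03.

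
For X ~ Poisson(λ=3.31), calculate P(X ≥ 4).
0.421870

We have X ~ Poisson(λ=3.31).

For discrete distributions, P(X ≥ 4) = 1 - P(X ≤ 3).

P(X ≤ 3) = 0.578130
P(X ≥ 4) = 1 - 0.578130 = 0.421870

So there's approximately a 42.2% chance that X is at least 4.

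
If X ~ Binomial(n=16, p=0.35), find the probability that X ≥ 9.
0.067057

We have X ~ Binomial(n=16, p=0.35).

For discrete distributions, P(X ≥ 9) = 1 - P(X ≤ 8).

P(X ≤ 8) = 0.932943
P(X ≥ 9) = 1 - 0.932943 = 0.067057

So there's approximately a 6.7% chance that X is at least 9.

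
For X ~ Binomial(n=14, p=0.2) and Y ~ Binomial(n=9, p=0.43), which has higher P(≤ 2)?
X has higher probability (P(X ≤ 2) = 0.4481 > P(Y ≤ 2) = 0.1796)

Compute P(≤ 2) for each distribution:

X ~ Binomial(n=14, p=0.2):
P(X ≤ 2) = 0.4481

Y ~ Binomial(n=9, p=0.43):
P(Y ≤ 2) = 0.1796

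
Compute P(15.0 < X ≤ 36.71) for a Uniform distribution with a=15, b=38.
0.943913

We have X ~ Uniform(a=15, b=38).

To find P(15.0 < X ≤ 36.71), we use:
P(15.0 < X ≤ 36.71) = P(X ≤ 36.71) - P(X ≤ 15.0)
                 = F(36.71) - F(15.0)
                 = 0.943913 - 0.000000
                 = 0.943913

So there's approximately a 94.4% chance that X falls in this range.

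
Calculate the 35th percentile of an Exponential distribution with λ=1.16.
0.3714

We have X ~ Exponential(λ=1.16).

We want to find x such that P(X ≤ x) = 0.35.

This is the 35th percentile, which means 35% of values fall below this point.

Using the inverse CDF (quantile function):
x = F⁻¹(0.35) = 0.3714

Verification: P(X ≤ 0.3714) = 0.35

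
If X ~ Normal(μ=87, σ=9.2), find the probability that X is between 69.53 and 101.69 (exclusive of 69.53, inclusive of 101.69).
0.916050

We have X ~ Normal(μ=87, σ=9.2).

To find P(69.53 < X ≤ 101.69), we use:
P(69.53 < X ≤ 101.69) = P(X ≤ 101.69) - P(X ≤ 69.53)
                 = F(101.69) - F(69.53)
                 = 0.944838 - 0.028788
                 = 0.916050

So there's approximately a 91.6% chance that X falls in this range.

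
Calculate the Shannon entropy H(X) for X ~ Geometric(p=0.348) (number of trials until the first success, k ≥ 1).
1.8569 nats

We have X ~ Geometric(p=0.348) (number of trials until the first success, k ≥ 1).

The Shannon entropy measures the uncertainty or information content of the distribution.

For a Geometric distribution with p=0.348 (number of trials until the first success, k ≥ 1):
H(X) = 1.8569 nats

(In bits, this would be 2.6789 bits.)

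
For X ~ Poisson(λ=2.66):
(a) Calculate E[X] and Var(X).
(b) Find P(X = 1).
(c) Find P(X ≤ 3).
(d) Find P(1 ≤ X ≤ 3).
(a) E[X] = 2.6600, Var(X) = 2.6600
(b) P(X = 1) = 0.186062
(c) P(X ≤ 3) = 0.722890
(d) P(1 ≤ X ≤ 3) = 0.652942

We have X ~ Poisson(λ=2.66).

(a) Moments:
E[X] = 2.6600
Var(X) = 2.6600
σ = √Var(X) = 1.6310

(b) Point probability using PMF:
P(X = 1) = 0.186062

(c) Cumulative probability using CDF:
P(X ≤ 3) = F(3) = 0.722890

(d) Range probability:
P(1 ≤ X ≤ 3) = P(X ≤ 3) - P(X ≤ 0)
                   = F(3) - F(0)
                   = 0.722890 - 0.069948
                   = 0.652942

This means approximately 65.3% of outcomes fall in the interval [1, 3].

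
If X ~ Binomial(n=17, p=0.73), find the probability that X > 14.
0.122930

We have X ~ Binomial(n=17, p=0.73).

P(X > 14) = 1 - P(X ≤ 14)
                = 1 - F(14)
                = 1 - 0.877070
                = 0.122930

So there's approximately a 12.3% chance that X exceeds 14.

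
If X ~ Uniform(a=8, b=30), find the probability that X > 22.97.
0.319545

We have X ~ Uniform(a=8, b=30).

P(X > 22.97) = 1 - P(X ≤ 22.97)
                = 1 - F(22.97)
                = 1 - 0.680455
                = 0.319545

So there's approximately a 32.0% chance that X exceeds 22.97.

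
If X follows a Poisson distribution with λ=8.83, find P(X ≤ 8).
0.478253

We have X ~ Poisson(λ=8.83).

The CDF gives us P(X ≤ k).

Using the CDF:
P(X ≤ 8) = 0.478253

This means there's approximately a 47.8% chance that X is at most 8.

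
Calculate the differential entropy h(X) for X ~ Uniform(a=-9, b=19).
3.3322 nats

We have X ~ Uniform(a=-9, b=19).

The differential entropy measures the uncertainty or information content of the distribution.

For a Uniform distribution with a=-9, b=19:
h(X) = 3.3322 nats

(In bits, this would be 4.8074 bits.)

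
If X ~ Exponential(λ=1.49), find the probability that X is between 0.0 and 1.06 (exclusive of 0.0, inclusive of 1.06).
0.793901

We have X ~ Exponential(λ=1.49).

To find P(0.0 < X ≤ 1.06), we use:
P(0.0 < X ≤ 1.06) = P(X ≤ 1.06) - P(X ≤ 0.0)
                 = F(1.06) - F(0.0)
                 = 0.793901 - 0.000000
                 = 0.793901

So there's approximately a 79.4% chance that X falls in this range.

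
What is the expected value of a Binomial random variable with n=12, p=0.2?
2.4000

We have X ~ Binomial(n=12, p=0.2).

For a Binomial distribution with n=12, p=0.2:
E[X] = 2.4000

This is the expected (average) value of X.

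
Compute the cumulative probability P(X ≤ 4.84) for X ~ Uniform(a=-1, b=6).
0.834286

We have X ~ Uniform(a=-1, b=6).

The CDF gives us P(X ≤ k).

Using the CDF:
P(X ≤ 4.84) = 0.834286

This means there's approximately a 83.4% chance that X is at most 4.84.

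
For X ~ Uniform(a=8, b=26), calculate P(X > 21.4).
0.255556

We have X ~ Uniform(a=8, b=26).

P(X > 21.4) = 1 - P(X ≤ 21.4)
                = 1 - F(21.4)
                = 1 - 0.744444
                = 0.255556

So there's approximately a 25.6% chance that X exceeds 21.4.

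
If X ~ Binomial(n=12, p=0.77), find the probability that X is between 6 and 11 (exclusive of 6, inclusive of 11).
0.919191

We have X ~ Binomial(n=12, p=0.77).

To find P(6 < X ≤ 11), we use:
P(6 < X ≤ 11) = P(X ≤ 11) - P(X ≤ 6)
                 = F(11) - F(6)
                 = 0.956560 - 0.037369
                 = 0.919191

So there's approximately a 91.9% chance that X falls in this range.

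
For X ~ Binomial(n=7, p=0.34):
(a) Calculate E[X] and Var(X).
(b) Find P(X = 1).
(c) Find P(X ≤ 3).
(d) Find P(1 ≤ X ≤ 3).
(a) E[X] = 2.3800, Var(X) = 1.5708
(b) P(X = 1) = 0.196716
(c) P(X ≤ 3) = 0.816308
(d) P(1 ≤ X ≤ 3) = 0.761757

We have X ~ Binomial(n=7, p=0.34).

(a) Moments:
E[X] = 2.3800
Var(X) = 1.5708
σ = √Var(X) = 1.2533

(b) Point probability using PMF:
P(X = 1) = 0.196716

(c) Cumulative probability using CDF:
P(X ≤ 3) = F(3) = 0.816308

(d) Range probability:
P(1 ≤ X ≤ 3) = P(X ≤ 3) - P(X ≤ 0)
                   = F(3) - F(0)
                   = 0.816308 - 0.054552
                   = 0.761757

This means approximately 76.2% of outcomes fall in the interval [1, 3].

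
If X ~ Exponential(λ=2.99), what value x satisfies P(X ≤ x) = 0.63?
0.3325

We have X ~ Exponential(λ=2.99).

We want to find x such that P(X ≤ x) = 0.63.

This is the 63rd percentile, which means 63% of values fall below this point.

Using the inverse CDF (quantile function):
x = F⁻¹(0.63) = 0.3325

Verification: P(X ≤ 0.3325) = 0.63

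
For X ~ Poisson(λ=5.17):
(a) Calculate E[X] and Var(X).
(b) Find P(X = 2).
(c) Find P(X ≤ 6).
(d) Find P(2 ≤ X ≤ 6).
(a) E[X] = 5.1700, Var(X) = 5.1700
(b) P(X = 2) = 0.075971
(c) P(X ≤ 6) = 0.736927
(d) P(2 ≤ X ≤ 6) = 0.701853

We have X ~ Poisson(λ=5.17).

(a) Moments:
E[X] = 5.1700
Var(X) = 5.1700
σ = √Var(X) = 2.2738

(b) Point probability using PMF:
P(X = 2) = 0.075971

(c) Cumulative probability using CDF:
P(X ≤ 6) = F(6) = 0.736927

(d) Range probability:
P(2 ≤ X ≤ 6) = P(X ≤ 6) - P(X ≤ 1)
                   = F(6) - F(1)
                   = 0.736927 - 0.035074
                   = 0.701853

This means approximately 70.2% of outcomes fall in the interval [2, 6].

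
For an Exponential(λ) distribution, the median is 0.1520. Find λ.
λ = 4.5602

For X ~ Exponential(λ), the CDF is F(x) = 1 - e^(-λx).
The median m satisfies F(m) = 0.5:
1 - e^(-λm) = 0.5
e^(-λm) = 0.5
λm = ln(2)
m = ln(2) / λ

Given m = 0.1520:
λ = ln(2) / 0.1520 = 0.693147 / 0.1520 = 4.5602

Verification: ln(2) / 4.5602 = 0.1520 ✓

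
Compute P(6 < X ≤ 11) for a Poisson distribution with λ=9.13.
0.595022

We have X ~ Poisson(λ=9.13).

To find P(6 < X ≤ 11), we use:
P(6 < X ≤ 11) = P(X ≤ 11) - P(X ≤ 6)
                 = F(11) - F(6)
                 = 0.790217 - 0.195194
                 = 0.595022

So there's approximately a 59.5% chance that X falls in this range.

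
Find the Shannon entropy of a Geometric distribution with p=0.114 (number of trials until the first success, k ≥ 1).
3.1123 nats

We have X ~ Geometric(p=0.114) (number of trials until the first success, k ≥ 1).

The Shannon entropy measures the uncertainty or information content of the distribution.

For a Geometric distribution with p=0.114 (number of trials until the first success, k ≥ 1):
H(X) = 3.1123 nats

(In bits, this would be 4.4900 bits.)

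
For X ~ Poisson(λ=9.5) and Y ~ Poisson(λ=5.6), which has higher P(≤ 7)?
Y has higher probability (P(Y ≤ 7) = 0.7970 > P(X ≤ 7) = 0.2687)

Compute P(≤ 7) for each distribution:

X ~ Poisson(λ=9.5):
P(X ≤ 7) = 0.2687

Y ~ Poisson(λ=5.6):
P(Y ≤ 7) = 0.7970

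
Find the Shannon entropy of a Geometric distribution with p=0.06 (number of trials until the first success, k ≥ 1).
3.7828 nats

We have X ~ Geometric(p=0.06) (number of trials until the first success, k ≥ 1).

The Shannon entropy measures the uncertainty or information content of the distribution.

For a Geometric distribution with p=0.06 (number of trials until the first success, k ≥ 1):
H(X) = 3.7828 nats

(In bits, this would be 5.4574 bits.)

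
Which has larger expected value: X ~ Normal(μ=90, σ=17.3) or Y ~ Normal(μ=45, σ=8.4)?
X has larger mean (90.0000 > 45.0000)

Compute the expected value for each distribution:

X ~ Normal(μ=90, σ=17.3):
E[X] = 90.0000

Y ~ Normal(μ=45, σ=8.4):
E[Y] = 45.0000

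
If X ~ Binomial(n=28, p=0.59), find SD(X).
2.6025

We have X ~ Binomial(n=28, p=0.59).

For a Binomial distribution with n=28, p=0.59:
σ = √Var(X) = 2.6025

The standard deviation is the square root of the variance.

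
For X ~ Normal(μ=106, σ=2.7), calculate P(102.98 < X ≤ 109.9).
0.794020

We have X ~ Normal(μ=106, σ=2.7).

To find P(102.98 < X ≤ 109.9), we use:
P(102.98 < X ≤ 109.9) = P(X ≤ 109.9) - P(X ≤ 102.98)
                 = F(109.9) - F(102.98)
                 = 0.925693 - 0.131673
                 = 0.794020

So there's approximately a 79.4% chance that X falls in this range.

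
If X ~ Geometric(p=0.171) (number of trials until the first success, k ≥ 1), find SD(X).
5.3245

We have X ~ Geometric(p=0.171) (number of trials until the first success, k ≥ 1).

For a Geometric distribution with p=0.171 (number of trials until the first success, k ≥ 1):
σ = √Var(X) = 5.3245

The standard deviation is the square root of the variance.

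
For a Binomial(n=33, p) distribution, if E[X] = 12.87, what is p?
p = 0.39

For a Binomial(n, p) distribution:
E[X] = n × p

Given n = 33 and E[X] = 12.87:
12.87 = 33 × p
p = 12.87 / 33 = 0.39

Verification: Binomial(33, 0.39) has E[X] = 12.87 ✓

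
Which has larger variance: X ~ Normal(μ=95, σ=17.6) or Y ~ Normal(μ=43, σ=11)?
X has larger variance (309.7600 > 121.0000)

Compute the variance for each distribution:

X ~ Normal(μ=95, σ=17.6):
Var(X) = 309.7600

Y ~ Normal(μ=43, σ=11):
Var(Y) = 121.0000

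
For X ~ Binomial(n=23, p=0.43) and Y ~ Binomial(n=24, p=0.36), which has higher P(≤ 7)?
Y has higher probability (P(Y ≤ 7) = 0.3200 > P(X ≤ 7) = 0.1571)

Compute P(≤ 7) for each distribution:

X ~ Binomial(n=23, p=0.43):
P(X ≤ 7) = 0.1571

Y ~ Binomial(n=24, p=0.36):
P(Y ≤ 7) = 0.3200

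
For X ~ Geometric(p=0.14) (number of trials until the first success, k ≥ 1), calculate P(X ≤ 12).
0.836325

We have X ~ Geometric(p=0.14) (number of trials until the first success, k ≥ 1).

The CDF gives us P(X ≤ k).

Using the CDF:
P(X ≤ 12) = 0.836325

This means there's approximately a 83.6% chance that X is at most 12.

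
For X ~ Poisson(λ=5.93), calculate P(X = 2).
0.046743

We have X ~ Poisson(λ=5.93).

For a Poisson distribution, the PMF gives us the probability of each outcome.

Using the PMF formula:
P(X = 2) = 0.046743

Rounded to 4 decimal places: 0.0467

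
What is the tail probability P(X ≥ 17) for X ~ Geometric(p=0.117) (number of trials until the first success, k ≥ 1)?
0.136575

We have X ~ Geometric(p=0.117) (number of trials until the first success, k ≥ 1).

For discrete distributions, P(X ≥ 17) = 1 - P(X ≤ 16).

P(X ≤ 16) = 0.863425
P(X ≥ 17) = 1 - 0.863425 = 0.136575

So there's approximately a 13.7% chance that X is at least 17.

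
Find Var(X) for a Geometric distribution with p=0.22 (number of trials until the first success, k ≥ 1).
16.1157

We have X ~ Geometric(p=0.22) (number of trials until the first success, k ≥ 1).

For a Geometric distribution with p=0.22 (number of trials until the first success, k ≥ 1):
Var(X) = 16.1157

The variance measures the spread of the distribution around the mean.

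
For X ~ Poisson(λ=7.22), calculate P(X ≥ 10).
0.192495

We have X ~ Poisson(λ=7.22).

For discrete distributions, P(X ≥ 10) = 1 - P(X ≤ 9).

P(X ≤ 9) = 0.807505
P(X ≥ 10) = 1 - 0.807505 = 0.192495

So there's approximately a 19.2% chance that X is at least 10.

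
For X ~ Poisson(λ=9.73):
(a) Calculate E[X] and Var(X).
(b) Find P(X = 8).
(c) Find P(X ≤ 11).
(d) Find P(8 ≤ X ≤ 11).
(a) E[X] = 9.7300, Var(X) = 9.7300
(b) P(X = 8) = 0.118494
(c) P(X ≤ 11) = 0.727033
(d) P(8 ≤ X ≤ 11) = 0.481501

We have X ~ Poisson(λ=9.73).

(a) Moments:
E[X] = 9.7300
Var(X) = 9.7300
σ = √Var(X) = 3.1193

(b) Point probability using PMF:
P(X = 8) = 0.118494

(c) Cumulative probability using CDF:
P(X ≤ 11) = F(11) = 0.727033

(d) Range probability:
P(8 ≤ X ≤ 11) = P(X ≤ 11) - P(X ≤ 7)
                   = F(11) - F(7)
                   = 0.727033 - 0.245532
                   = 0.481501

This means approximately 48.2% of outcomes fall in the interval [8, 11].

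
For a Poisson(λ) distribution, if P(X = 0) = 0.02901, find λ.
λ = 3.5401

For a Poisson(λ) distribution, the PMF at 0 is:
P(X = 0) = λ^0 e^(-λ) / 0! = e^(-λ)

Given P(X = 0) = 0.02901:
e^(-λ) = 0.02901
-λ = ln(0.02901)
λ = -ln(0.02901) = 3.5401

Verification: e^(-3.5401) = 0.02901 ✓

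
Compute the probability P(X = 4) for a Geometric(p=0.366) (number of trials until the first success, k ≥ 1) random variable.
0.093271

We have X ~ Geometric(p=0.366) (number of trials until the first success, k ≥ 1).

For a Geometric distribution, the PMF gives us the probability of each outcome.

Using the PMF formula:
P(X = 4) = 0.093271

Rounded to 4 decimal places: 0.0933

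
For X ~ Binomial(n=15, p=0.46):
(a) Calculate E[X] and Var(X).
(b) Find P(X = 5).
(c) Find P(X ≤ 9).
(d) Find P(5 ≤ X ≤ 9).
(a) E[X] = 6.9000, Var(X) = 3.7260
(b) P(X = 5) = 0.130401
(c) P(X ≤ 9) = 0.911001
(d) P(5 ≤ X ≤ 9) = 0.805481

We have X ~ Binomial(n=15, p=0.46).

(a) Moments:
E[X] = 6.9000
Var(X) = 3.7260
σ = √Var(X) = 1.9303

(b) Point probability using PMF:
P(X = 5) = 0.130401

(c) Cumulative probability using CDF:
P(X ≤ 9) = F(9) = 0.911001

(d) Range probability:
P(5 ≤ X ≤ 9) = P(X ≤ 9) - P(X ≤ 4)
                   = F(9) - F(4)
                   = 0.911001 - 0.105519
                   = 0.805481

This means approximately 80.5% of outcomes fall in the interval [5, 9].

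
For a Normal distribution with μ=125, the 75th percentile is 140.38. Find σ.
σ = 22.8024

For X ~ Normal(μ, σ), the p-th percentile satisfies x = μ + z_p × σ,
where z_p = Φ⁻¹(p) is the standard normal quantile.

Step 1: z_{0.75} = Φ⁻¹(0.75) = 0.6745

Step 2: Solve for σ:
140.38 = 125 + 0.6745 × σ
σ = (140.38 - 125) / 0.6745
σ = 15.38 / 0.6745
σ = 22.8024

Verification: μ + z × σ = 125 + 0.6745 × 22.8024 = 140.38 ✓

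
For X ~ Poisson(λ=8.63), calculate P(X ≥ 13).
0.098982

We have X ~ Poisson(λ=8.63).

For discrete distributions, P(X ≥ 13) = 1 - P(X ≤ 12).

P(X ≤ 12) = 0.901018
P(X ≥ 13) = 1 - 0.901018 = 0.098982

So there's approximately a 9.9% chance that X is at least 13.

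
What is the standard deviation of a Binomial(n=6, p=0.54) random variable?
1.2208

We have X ~ Binomial(n=6, p=0.54).

For a Binomial distribution with n=6, p=0.54:
σ = √Var(X) = 1.2208

The standard deviation is the square root of the variance.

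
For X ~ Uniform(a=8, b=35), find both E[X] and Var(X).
E[X] = 21.5000, Var(X) = 60.7500

We have X ~ Uniform(a=8, b=35).

For a Uniform distribution with a=8, b=35:

Expected value:
E[X] = 21.5000

Variance:
Var(X) = 60.7500

Standard deviation:
σ = √Var(X) = 7.7942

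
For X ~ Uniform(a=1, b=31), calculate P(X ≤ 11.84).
0.361333

We have X ~ Uniform(a=1, b=31).

The CDF gives us P(X ≤ k).

Using the CDF:
P(X ≤ 11.84) = 0.361333

This means there's approximately a 36.1% chance that X is at most 11.84.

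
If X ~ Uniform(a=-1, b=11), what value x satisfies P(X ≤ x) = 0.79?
8.4800

We have X ~ Uniform(a=-1, b=11).

We want to find x such that P(X ≤ x) = 0.79.

This is the 79th percentile, which means 79% of values fall below this point.

Using the inverse CDF (quantile function):
x = F⁻¹(0.79) = 8.4800

Verification: P(X ≤ 8.4800) = 0.79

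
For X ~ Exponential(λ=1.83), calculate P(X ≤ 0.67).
0.706565

We have X ~ Exponential(λ=1.83).

The CDF gives us P(X ≤ k).

Using the CDF:
P(X ≤ 0.67) = 0.706565

This means there's approximately a 70.7% chance that X is at most 0.67.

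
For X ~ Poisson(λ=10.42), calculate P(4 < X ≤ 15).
0.912870

We have X ~ Poisson(λ=10.42).

To find P(4 < X ≤ 15), we use:
P(4 < X ≤ 15) = P(X ≤ 15) - P(X ≤ 4)
                 = F(15) - F(4)
                 = 0.935107 - 0.022237
                 = 0.912870

So there's approximately a 91.3% chance that X falls in this range.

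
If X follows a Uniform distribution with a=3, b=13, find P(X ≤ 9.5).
0.650000

We have X ~ Uniform(a=3, b=13).

The CDF gives us P(X ≤ k).

Using the CDF:
P(X ≤ 9.5) = 0.650000

This means there's approximately a 65.0% chance that X is at most 9.5.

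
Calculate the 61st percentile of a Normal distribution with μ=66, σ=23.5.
72.5640

We have X ~ Normal(μ=66, σ=23.5).

We want to find x such that P(X ≤ x) = 0.61.

This is the 61st percentile, which means 61% of values fall below this point.

Using the inverse CDF (quantile function):
x = F⁻¹(0.61) = 72.5640

Verification: P(X ≤ 72.5640) = 0.61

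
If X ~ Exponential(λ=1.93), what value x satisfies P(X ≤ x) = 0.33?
0.2075

We have X ~ Exponential(λ=1.93).

We want to find x such that P(X ≤ x) = 0.33.

This is the 33rd percentile, which means 33% of values fall below this point.

Using the inverse CDF (quantile function):
x = F⁻¹(0.33) = 0.2075

Verification: P(X ≤ 0.2075) = 0.33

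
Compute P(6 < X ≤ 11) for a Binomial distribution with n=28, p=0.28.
0.640048

We have X ~ Binomial(n=28, p=0.28).

To find P(6 < X ≤ 11), we use:
P(6 < X ≤ 11) = P(X ≤ 11) - P(X ≤ 6)
                 = F(11) - F(6)
                 = 0.934359 - 0.294311
                 = 0.640048

So there's approximately a 64.0% chance that X falls in this range.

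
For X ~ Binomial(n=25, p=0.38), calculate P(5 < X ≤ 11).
0.750950

We have X ~ Binomial(n=25, p=0.38).

To find P(5 < X ≤ 11), we use:
P(5 < X ≤ 11) = P(X ≤ 11) - P(X ≤ 5)
                 = F(11) - F(5)
                 = 0.796374 - 0.045425
                 = 0.750950

So there's approximately a 75.1% chance that X falls in this range.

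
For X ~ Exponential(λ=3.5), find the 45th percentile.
0.1708

We have X ~ Exponential(λ=3.5).

We want to find x such that P(X ≤ x) = 0.45.

This is the 45th percentile, which means 45% of values fall below this point.

Using the inverse CDF (quantile function):
x = F⁻¹(0.45) = 0.1708

Verification: P(X ≤ 0.1708) = 0.45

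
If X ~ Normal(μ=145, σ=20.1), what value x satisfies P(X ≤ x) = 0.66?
153.2905

We have X ~ Normal(μ=145, σ=20.1).

We want to find x such that P(X ≤ x) = 0.66.

This is the 66th percentile, which means 66% of values fall below this point.

Using the inverse CDF (quantile function):
x = F⁻¹(0.66) = 153.2905

Verification: P(X ≤ 153.2905) = 0.66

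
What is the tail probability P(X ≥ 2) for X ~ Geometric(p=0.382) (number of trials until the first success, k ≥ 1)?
0.618000

We have X ~ Geometric(p=0.382) (number of trials until the first success, k ≥ 1).

For discrete distributions, P(X ≥ 2) = 1 - P(X ≤ 1).

P(X ≤ 1) = 0.382000
P(X ≥ 2) = 1 - 0.382000 = 0.618000

So there's approximately a 61.8% chance that X is at least 2.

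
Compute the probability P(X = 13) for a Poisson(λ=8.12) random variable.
0.031877

We have X ~ Poisson(λ=8.12).

For a Poisson distribution, the PMF gives us the probability of each outcome.

Using the PMF formula:
P(X = 13) = 0.031877

Rounded to 4 decimal places: 0.0319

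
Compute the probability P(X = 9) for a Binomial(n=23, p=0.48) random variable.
0.116826

We have X ~ Binomial(n=23, p=0.48).

For a Binomial distribution, the PMF gives us the probability of each outcome.

Using the PMF formula:
P(X = 9) = 0.116826

Rounded to 4 decimal places: 0.1168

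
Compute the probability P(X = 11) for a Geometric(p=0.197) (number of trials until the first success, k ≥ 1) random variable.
0.021959

We have X ~ Geometric(p=0.197) (number of trials until the first success, k ≥ 1).

For a Geometric distribution, the PMF gives us the probability of each outcome.

Using the PMF formula:
P(X = 11) = 0.021959

Rounded to 4 decimal places: 0.0220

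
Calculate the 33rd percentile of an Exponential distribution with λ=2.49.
0.1608

We have X ~ Exponential(λ=2.49).

We want to find x such that P(X ≤ x) = 0.33.

This is the 33rd percentile, which means 33% of values fall below this point.

Using the inverse CDF (quantile function):
x = F⁻¹(0.33) = 0.1608

Verification: P(X ≤ 0.1608) = 0.33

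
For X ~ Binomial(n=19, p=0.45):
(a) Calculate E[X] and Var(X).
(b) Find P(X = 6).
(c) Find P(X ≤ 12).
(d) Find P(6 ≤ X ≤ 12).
(a) E[X] = 8.5500, Var(X) = 4.7025
(b) P(X = 6) = 0.094945
(c) P(X ≤ 12) = 0.965769
(d) P(6 ≤ X ≤ 12) = 0.888055

We have X ~ Binomial(n=19, p=0.45).

(a) Moments:
E[X] = 8.5500
Var(X) = 4.7025
σ = √Var(X) = 2.1685

(b) Point probability using PMF:
P(X = 6) = 0.094945

(c) Cumulative probability using CDF:
P(X ≤ 12) = F(12) = 0.965769

(d) Range probability:
P(6 ≤ X ≤ 12) = P(X ≤ 12) - P(X ≤ 5)
                   = F(12) - F(5)
                   = 0.965769 - 0.077714
                   = 0.888055

This means approximately 88.8% of outcomes fall in the interval [6, 12].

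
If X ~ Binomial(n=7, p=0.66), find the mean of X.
4.6200

We have X ~ Binomial(n=7, p=0.66).

For a Binomial distribution with n=7, p=0.66:
E[X] = 4.6200

This is the expected (average) value of X.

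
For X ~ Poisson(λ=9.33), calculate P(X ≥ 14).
0.091703

We have X ~ Poisson(λ=9.33).

For discrete distributions, P(X ≥ 14) = 1 - P(X ≤ 13).

P(X ≤ 13) = 0.908297
P(X ≥ 14) = 1 - 0.908297 = 0.091703

So there's approximately a 9.2% chance that X is at least 14.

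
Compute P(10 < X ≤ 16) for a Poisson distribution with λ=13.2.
0.585883

We have X ~ Poisson(λ=13.2).

To find P(10 < X ≤ 16), we use:
P(10 < X ≤ 16) = P(X ≤ 16) - P(X ≤ 10)
                 = F(16) - F(10)
                 = 0.820788 - 0.234905
                 = 0.585883

So there's approximately a 58.6% chance that X falls in this range.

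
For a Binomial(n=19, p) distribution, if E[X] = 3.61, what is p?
p = 0.19

For a Binomial(n, p) distribution:
E[X] = n × p

Given n = 19 and E[X] = 3.61:
3.61 = 19 × p
p = 3.61 / 19 = 0.19

Verification: Binomial(19, 0.19) has E[X] = 3.61 ✓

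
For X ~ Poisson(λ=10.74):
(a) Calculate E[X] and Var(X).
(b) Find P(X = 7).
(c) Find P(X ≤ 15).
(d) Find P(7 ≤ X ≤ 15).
(a) E[X] = 10.7400, Var(X) = 10.7400
(b) P(X = 7) = 0.070840
(c) P(X ≤ 15) = 0.920614
(d) P(7 ≤ X ≤ 15) = 0.830664

We have X ~ Poisson(λ=10.74).

(a) Moments:
E[X] = 10.7400
Var(X) = 10.7400
σ = √Var(X) = 3.2772

(b) Point probability using PMF:
P(X = 7) = 0.070840

(c) Cumulative probability using CDF:
P(X ≤ 15) = F(15) = 0.920614

(d) Range probability:
P(7 ≤ X ≤ 15) = P(X ≤ 15) - P(X ≤ 6)
                   = F(15) - F(6)
                   = 0.920614 - 0.089949
                   = 0.830664

This means approximately 83.1% of outcomes fall in the interval [7, 15].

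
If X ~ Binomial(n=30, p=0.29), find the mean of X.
8.7000

We have X ~ Binomial(n=30, p=0.29).

For a Binomial distribution with n=30, p=0.29:
E[X] = 8.7000

This is the expected (average) value of X.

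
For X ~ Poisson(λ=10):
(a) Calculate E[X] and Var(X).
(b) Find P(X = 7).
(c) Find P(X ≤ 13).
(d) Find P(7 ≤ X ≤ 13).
(a) E[X] = 10.0000, Var(X) = 10.0000
(b) P(X = 7) = 0.090079
(c) P(X ≤ 13) = 0.864464
(d) P(7 ≤ X ≤ 13) = 0.734323

We have X ~ Poisson(λ=10).

(a) Moments:
E[X] = 10.0000
Var(X) = 10.0000
σ = √Var(X) = 3.1623

(b) Point probability using PMF:
P(X = 7) = 0.090079

(c) Cumulative probability using CDF:
P(X ≤ 13) = F(13) = 0.864464

(d) Range probability:
P(7 ≤ X ≤ 13) = P(X ≤ 13) - P(X ≤ 6)
                   = F(13) - F(6)
                   = 0.864464 - 0.130141
                   = 0.734323

This means approximately 73.4% of outcomes fall in the interval [7, 13].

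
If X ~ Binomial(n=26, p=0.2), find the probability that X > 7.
0.131291

We have X ~ Binomial(n=26, p=0.2).

P(X > 7) = 1 - P(X ≤ 7)
                = 1 - F(7)
                = 1 - 0.868709
                = 0.131291

So there's approximately a 13.1% chance that X exceeds 7.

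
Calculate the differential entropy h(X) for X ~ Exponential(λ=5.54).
-0.7120 nats

We have X ~ Exponential(λ=5.54).

The differential entropy measures the uncertainty or information content of the distribution.

For an Exponential distribution with λ=5.54:
h(X) = -0.7120 nats

(In bits, this would be -1.0272 bits.)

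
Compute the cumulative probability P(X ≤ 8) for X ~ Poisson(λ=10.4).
0.289623

We have X ~ Poisson(λ=10.4).

The CDF gives us P(X ≤ k).

Using the CDF:
P(X ≤ 8) = 0.289623

This means there's approximately a 29.0% chance that X is at most 8.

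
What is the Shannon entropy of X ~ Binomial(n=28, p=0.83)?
2.0948 nats

We have X ~ Binomial(n=28, p=0.83).

The Shannon entropy measures the uncertainty or information content of the distribution.

For a Binomial distribution with n=28, p=0.83:
H(X) = 2.0948 nats

(In bits, this would be 3.0221 bits.)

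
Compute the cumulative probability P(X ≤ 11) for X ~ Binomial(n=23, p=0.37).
0.900208

We have X ~ Binomial(n=23, p=0.37).

The CDF gives us P(X ≤ k).

Using the CDF:
P(X ≤ 11) = 0.900208

This means there's approximately a 90.0% chance that X is at most 11.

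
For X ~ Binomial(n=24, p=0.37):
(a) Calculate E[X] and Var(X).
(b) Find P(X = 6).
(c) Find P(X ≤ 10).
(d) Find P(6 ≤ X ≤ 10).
(a) E[X] = 8.8800, Var(X) = 5.5944
(b) P(X = 6) = 0.084406
(c) P(X ≤ 10) = 0.756039
(d) P(6 ≤ X ≤ 10) = 0.683385

We have X ~ Binomial(n=24, p=0.37).

(a) Moments:
E[X] = 8.8800
Var(X) = 5.5944
σ = √Var(X) = 2.3652

(b) Point probability using PMF:
P(X = 6) = 0.084406

(c) Cumulative probability using CDF:
P(X ≤ 10) = F(10) = 0.756039

(d) Range probability:
P(6 ≤ X ≤ 10) = P(X ≤ 10) - P(X ≤ 5)
                   = F(10) - F(5)
                   = 0.756039 - 0.072655
                   = 0.683385

This means approximately 68.3% of outcomes fall in the interval [6, 10].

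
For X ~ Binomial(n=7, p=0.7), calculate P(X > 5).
0.329417

We have X ~ Binomial(n=7, p=0.7).

P(X > 5) = 1 - P(X ≤ 5)
                = 1 - F(5)
                = 1 - 0.670583
                = 0.329417

So there's approximately a 32.9% chance that X exceeds 5.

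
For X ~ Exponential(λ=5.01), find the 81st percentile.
0.3315

We have X ~ Exponential(λ=5.01).

We want to find x such that P(X ≤ x) = 0.81.

This is the 81st percentile, which means 81% of values fall below this point.

Using the inverse CDF (quantile function):
x = F⁻¹(0.81) = 0.3315

Verification: P(X ≤ 0.3315) = 0.81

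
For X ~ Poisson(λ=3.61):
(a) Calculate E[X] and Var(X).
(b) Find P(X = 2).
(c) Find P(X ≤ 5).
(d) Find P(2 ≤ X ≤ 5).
(a) E[X] = 3.6100, Var(X) = 3.6100
(b) P(X = 2) = 0.176271
(c) P(X ≤ 5) = 0.842739
(d) P(2 ≤ X ≤ 5) = 0.718030

We have X ~ Poisson(λ=3.61).

(a) Moments:
E[X] = 3.6100
Var(X) = 3.6100
σ = √Var(X) = 1.9000

(b) Point probability using PMF:
P(X = 2) = 0.176271

(c) Cumulative probability using CDF:
P(X ≤ 5) = F(5) = 0.842739

(d) Range probability:
P(2 ≤ X ≤ 5) = P(X ≤ 5) - P(X ≤ 1)
                   = F(5) - F(1)
                   = 0.842739 - 0.124709
                   = 0.718030

This means approximately 71.8% of outcomes fall in the interval [2, 5].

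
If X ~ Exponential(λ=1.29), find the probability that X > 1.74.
0.105970

We have X ~ Exponential(λ=1.29).

P(X > 1.74) = 1 - P(X ≤ 1.74)
                = 1 - F(1.74)
                = 1 - 0.894030
                = 0.105970

So there's approximately a 10.6% chance that X exceeds 1.74.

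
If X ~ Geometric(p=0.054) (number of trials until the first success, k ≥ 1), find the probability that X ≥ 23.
0.294853

We have X ~ Geometric(p=0.054) (number of trials until the first success, k ≥ 1).

For discrete distributions, P(X ≥ 23) = 1 - P(X ≤ 22).

P(X ≤ 22) = 0.705147
P(X ≥ 23) = 1 - 0.705147 = 0.294853

So there's approximately a 29.5% chance that X is at least 23.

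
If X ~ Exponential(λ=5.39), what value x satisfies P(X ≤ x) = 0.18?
0.0368

We have X ~ Exponential(λ=5.39).

We want to find x such that P(X ≤ x) = 0.18.

This is the 18th percentile, which means 18% of values fall below this point.

Using the inverse CDF (quantile function):
x = F⁻¹(0.18) = 0.0368

Verification: P(X ≤ 0.0368) = 0.18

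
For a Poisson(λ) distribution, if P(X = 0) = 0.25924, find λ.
λ = 1.3500

For a Poisson(λ) distribution, the PMF at 0 is:
P(X = 0) = λ^0 e^(-λ) / 0! = e^(-λ)

Given P(X = 0) = 0.25924:
e^(-λ) = 0.25924
-λ = ln(0.25924)
λ = -ln(0.25924) = 1.3500

Verification: e^(-1.3500) = 0.25924 ✓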